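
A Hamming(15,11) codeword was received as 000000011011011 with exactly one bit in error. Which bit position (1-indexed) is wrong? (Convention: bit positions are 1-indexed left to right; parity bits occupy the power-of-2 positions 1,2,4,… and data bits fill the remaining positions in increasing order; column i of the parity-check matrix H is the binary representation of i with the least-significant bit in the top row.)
Syndrome s = H · r^T (mod 2), r = 000000011011011:
  s[0] = (101010101010101)·(000000011011011) mod 2 = 0+0+0+0+0+0+0+0+1+0+1+0+0+0+1 mod 2 = 1
  s[1] = (011001100110011)·(000000011011011) mod 2 = 0+0+0+0+0+0+0+0+0+0+1+0+0+1+1 mod 2 = 1
  s[2] = (000111100001111)·(000000011011011) mod 2 = 0+0+0+0+0+0+0+0+0+0+0+1+0+1+1 mod 2 = 1
  s[3] = (000000011111111)·(000000011011011) mod 2 = 0+0+0+0+0+0+0+1+1+0+1+1+0+1+1 mod 2 = 0
Syndrome = 1110
Column i of H is the binary representation of i, so the syndrome is the binary index of the flipped bit.
Read s = 1110 with s[0] as LSB: 1·2^0 + 1·2^1 + 1·2^2 + 0·2^3 = 7.
Error is at bit position 7.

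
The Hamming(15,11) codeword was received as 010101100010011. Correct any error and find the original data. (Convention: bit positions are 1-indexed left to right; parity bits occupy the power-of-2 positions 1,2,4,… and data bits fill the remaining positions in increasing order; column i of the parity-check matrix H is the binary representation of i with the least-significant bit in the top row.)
Syndrome s = H · r^T (mod 2), r = 010101100010011:
  s[0] = (101010101010101)·(010101100010011) mod 2 = 0+0+0+0+0+0+1+0+0+0+1+0+0+0+1 mod 2 = 1
  s[1] = (011001100110011)·(010101100010011) mod 2 = 0+1+0+0+0+1+1+0+0+0+1+0+0+1+1 mod 2 = 0
  s[2] = (000111100001111)·(010101100010011) mod 2 = 0+0+0+1+0+1+1+0+0+0+0+0+0+1+1 mod 2 = 1
  s[3] = (000000011111111)·(010101100010011) mod 2 = 0+0+0+0+0+0+0+0+0+0+1+0+0+1+1 mod 2 = 1
Syndrome = 1011
Column 13 of H equals this syndrome → error at bit 13 (1-indexed).
Flip bit 13: 010101100010011 → 010101100010111
Extract data bits at positions {3,5,6,7,9,10,11,12,13,14,15}: 00110010111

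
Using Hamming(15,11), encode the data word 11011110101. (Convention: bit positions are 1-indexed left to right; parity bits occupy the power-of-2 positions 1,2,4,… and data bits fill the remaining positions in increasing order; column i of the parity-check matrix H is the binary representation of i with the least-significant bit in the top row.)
Codeword c = d · G (mod 2), d = 11011110101:
  c[0] = d·G[:,0] = (11011110101)·(11011010101) mod 2 = 1+1+0+1+1+0+1+0+1+0+1 mod 2 = 1
  c[1] = d·G[:,1] = (11011110101)·(10110110011) mod 2 = 1+0+0+1+0+1+1+0+0+0+1 mod 2 = 1
  c[2] = d·G[:,2] = (11011110101)·(10000000000) mod 2 = 1+0+0+0+0+0+0+0+0+0+0 mod 2 = 1
  c[3] = d·G[:,3] = (11011110101)·(01110001111) mod 2 = 0+1+0+1+0+0+0+0+1+0+1 mod 2 = 0
  c[4] = d·G[:,4] = (11011110101)·(01000000000) mod 2 = 0+1+0+0+0+0+0+0+0+0+0 mod 2 = 1
  c[5] = d·G[:,5] = (11011110101)·(00100000000) mod 2 = 0+0+0+0+0+0+0+0+0+0+0 mod 2 = 0
  c[6] = d·G[:,6] = (11011110101)·(00010000000) mod 2 = 0+0+0+1+0+0+0+0+0+0+0 mod 2 = 1
  c[7] = d·G[:,7] = (11011110101)·(00001111111) mod 2 = 0+0+0+0+1+1+1+0+1+0+1 mod 2 = 1
  c[8] = d·G[:,8] = (11011110101)·(00001000000) mod 2 = 0+0+0+0+1+0+0+0+0+0+0 mod 2 = 1
  c[9] = d·G[:,9] = (11011110101)·(00000100000) mod 2 = 0+0+0+0+0+1+0+0+0+0+0 mod 2 = 1
  c[10] = d·G[:,10] = (11011110101)·(00000010000) mod 2 = 0+0+0+0+0+0+1+0+0+0+0 mod 2 = 1
  c[11] = d·G[:,11] = (11011110101)·(00000001000) mod 2 = 0+0+0+0+0+0+0+0+0+0+0 mod 2 = 0
  c[12] = d·G[:,12] = (11011110101)·(00000000100) mod 2 = 0+0+0+0+0+0+0+0+1+0+0 mod 2 = 1
  c[13] = d·G[:,13] = (11011110101)·(00000000010) mod 2 = 0+0+0+0+0+0+0+0+0+0+0 mod 2 = 0
  c[14] = d·G[:,14] = (11011110101)·(00000000001) mod 2 = 0+0+0+0+0+0+0+0+0+0+1 mod 2 = 1
Codeword = 111010111110101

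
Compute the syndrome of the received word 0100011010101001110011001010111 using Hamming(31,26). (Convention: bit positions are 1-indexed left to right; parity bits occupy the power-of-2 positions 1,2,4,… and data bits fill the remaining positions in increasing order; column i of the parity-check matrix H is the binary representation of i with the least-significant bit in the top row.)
Syndrome s = H · r^T (mod 2), r = 0100011010101001110011001010111:
  s[0] = (1010101010101010101010101010101)·(0100011010101001110011001010111) mod 2 = 0+0+0+0+0+0+1+0+1+0+1+0+1+0+0+0+1+0+0+0+1+0+0+0+1+0+1+0+1+0+1 mod 2 = 0
  s[1] = (0110011001100110011001100110011)·(0100011010101001110011001010111) mod 2 = 0+1+0+0+0+1+1+0+0+0+1+0+0+0+0+0+0+1+0+0+0+1+0+0+0+0+1+0+0+1+1 mod 2 = 1
  s[2] = (0001111000011110000111100001111)·(0100011010101001110011001010111) mod 2 = 0+0+0+0+0+1+1+0+0+0+0+0+1+0+0+0+0+0+0+0+1+1+0+0+0+0+0+0+1+1+1 mod 2 = 0
  s[3] = (0000000111111110000000011111111)·(0100011010101001110011001010111) mod 2 = 0+0+0+0+0+0+0+0+1+0+1+0+1+0+0+0+0+0+0+0+0+0+0+0+1+0+1+0+1+1+1 mod 2 = 0
  s[4] = (0000000000000001111111111111111)·(0100011010101001110011001010111) mod 2 = 0+0+0+0+0+0+0+0+0+0+0+0+0+0+0+1+1+1+0+0+1+1+0+0+1+0+1+0+1+1+1 mod 2 = 0
Syndrome = 01000
Non-zero syndrome: error at position 2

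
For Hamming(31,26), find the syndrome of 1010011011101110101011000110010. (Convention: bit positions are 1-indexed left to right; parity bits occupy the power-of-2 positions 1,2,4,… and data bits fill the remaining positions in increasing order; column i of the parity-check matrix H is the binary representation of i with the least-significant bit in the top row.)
Syndrome s = H · r^T (mod 2), r = 1010011011101110101011000110010:
  s[0] = (1010101010101010101010101010101)·(1010011011101110101011000110010) mod 2 = 1+0+1+0+0+0+1+0+1+0+1+0+1+0+1+0+1+0+1+0+1+0+0+0+0+0+1+0+0+0+0 mod 2 = 1
  s[1] = (0110011001100110011001100110011)·(1010011011101110101011000110010) mod 2 = 0+0+1+0+0+1+1+0+0+1+1+0+0+1+1+0+0+0+1+0+0+1+0+0+0+1+1+0+0+1+0 mod 2 = 0
  s[2] = (0001111000011110000111100001111)·(1010011011101110101011000110010) mod 2 = 0+0+0+0+0+1+1+0+0+0+0+0+1+1+1+0+0+0+0+0+1+1+0+0+0+0+0+0+0+1+0 mod 2 = 0
  s[3] = (0000000111111110000000011111111)·(1010011011101110101011000110010) mod 2 = 0+0+0+0+0+0+0+0+1+1+1+0+1+1+1+0+0+0+0+0+0+0+0+0+0+1+1+0+0+1+0 mod 2 = 1
  s[4] = (0000000000000001111111111111111)·(1010011011101110101011000110010) mod 2 = 0+0+0+0+0+0+0+0+0+0+0+0+0+0+0+0+1+0+1+0+1+1+0+0+0+1+1+0+0+1+0 mod 2 = 1
Syndrome = 10011
Non-zero syndrome: error at position 25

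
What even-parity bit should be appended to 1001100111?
Sum of data bits: 1+0+0+1+1+0+0+1+1+1 = 6.
6 mod 2 = 0, so parity bit = 0.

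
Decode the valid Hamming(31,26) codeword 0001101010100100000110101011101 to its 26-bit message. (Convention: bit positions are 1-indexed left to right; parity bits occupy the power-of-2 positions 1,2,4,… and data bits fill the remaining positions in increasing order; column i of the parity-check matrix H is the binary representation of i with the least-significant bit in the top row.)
Parity bits occupy power-of-2 positions; data bits are at positions {3,5,6,7,9,10,11,12,13,14,15,17,18,19,20,21,22,23,24,25,26,27,28,29,30,31} (1-indexed).
Extract: c[3]=0 c[5]=1 c[6]=0 c[7]=1 c[9]=1 c[10]=0 c[11]=1 c[12]=0 c[13]=0 c[14]=1 c[15]=0 c[17]=0 c[18]=0 c[19]=0 c[20]=1 c[21]=1 c[22]=0 c[23]=1 c[24]=0 c[25]=1 c[26]=0 c[27]=1 c[28]=1 c[29]=1 c[30]=0 c[31]=1
Data = 01011010010000110101011101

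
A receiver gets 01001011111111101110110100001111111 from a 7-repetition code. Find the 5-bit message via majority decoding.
Split into 7-bit blocks and majority-vote each:
  block 1 = 0100101: 3 ones, 4 zeros → 0
  block 2 = 1111111: 7 ones, 0 zeros → 1
  block 3 = 1011101: 5 ones, 2 zeros → 1
  block 4 = 1010000: 2 ones, 5 zeros → 0
  block 5 = 1111111: 7 ones, 0 zeros → 1
Decoded = 01101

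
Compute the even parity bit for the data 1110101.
Sum of data bits: 1+1+1+0+1+0+1 = 5.
5 mod 2 = 1, so parity bit = 1.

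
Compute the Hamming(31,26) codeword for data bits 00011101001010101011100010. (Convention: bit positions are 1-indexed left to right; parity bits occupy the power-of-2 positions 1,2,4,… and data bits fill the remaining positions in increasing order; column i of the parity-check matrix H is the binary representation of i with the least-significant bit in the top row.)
Codeword c = d · G (mod 2), d = 00011101001010101011100010:
  c[0] = d·G[:,0] = (00011101001010101011100010)·(11011010101101010101010101) mod 2 = 0+0+0+1+1+0+0+0+0+0+1+0+0+0+0+0+0+0+0+1+0+0+0+0+0+0 mod 2 = 0
  c[1] = d·G[:,1] = (00011101001010101011100010)·(10110110011011001100110011) mod 2 = 0+0+0+1+0+1+0+0+0+0+1+0+1+0+0+0+1+0+0+0+1+0+0+0+1+0 mod 2 = 1
  c[2] = d·G[:,2] = (00011101001010101011100010)·(10000000000000000000000000) mod 2 = 0+0+0+0+0+0+0+0+0+0+0+0+0+0+0+0+0+0+0+0+0+0+0+0+0+0 mod 2 = 0
  c[3] = d·G[:,3] = (00011101001010101011100010)·(01110001111000111100001111) mod 2 = 0+0+0+1+0+0+0+1+0+0+1+0+0+0+1+0+1+0+0+0+0+0+0+0+1+0 mod 2 = 0
  c[4] = d·G[:,4] = (00011101001010101011100010)·(01000000000000000000000000) mod 2 = 0+0+0+0+0+0+0+0+0+0+0+0+0+0+0+0+0+0+0+0+0+0+0+0+0+0 mod 2 = 0
  c[5] = d·G[:,5] = (00011101001010101011100010)·(00100000000000000000000000) mod 2 = 0+0+0+0+0+0+0+0+0+0+0+0+0+0+0+0+0+0+0+0+0+0+0+0+0+0 mod 2 = 0
  c[6] = d·G[:,6] = (00011101001010101011100010)·(00010000000000000000000000) mod 2 = 0+0+0+1+0+0+0+0+0+0+0+0+0+0+0+0+0+0+0+0+0+0+0+0+0+0 mod 2 = 1
  c[7] = d·G[:,7] = (00011101001010101011100010)·(00001111111000000011111111) mod 2 = 0+0+0+0+1+1+0+1+0+0+1+0+0+0+0+0+0+0+1+1+1+0+0+0+1+0 mod 2 = 0
  c[8] = d·G[:,8] = (00011101001010101011100010)·(00001000000000000000000000) mod 2 = 0+0+0+0+1+0+0+0+0+0+0+0+0+0+0+0+0+0+0+0+0+0+0+0+0+0 mod 2 = 1
  c[9] = d·G[:,9] = (00011101001010101011100010)·(00000100000000000000000000) mod 2 = 0+0+0+0+0+1+0+0+0+0+0+0+0+0+0+0+0+0+0+0+0+0+0+0+0+0 mod 2 = 1
  c[10] = d·G[:,10] = (00011101001010101011100010)·(00000010000000000000000000) mod 2 = 0+0+0+0+0+0+0+0+0+0+0+0+0+0+0+0+0+0+0+0+0+0+0+0+0+0 mod 2 = 0
  c[11] = d·G[:,11] = (00011101001010101011100010)·(00000001000000000000000000) mod 2 = 0+0+0+0+0+0+0+1+0+0+0+0+0+0+0+0+0+0+0+0+0+0+0+0+0+0 mod 2 = 1
  c[12] = d·G[:,12] = (00011101001010101011100010)·(00000000100000000000000000) mod 2 = 0+0+0+0+0+0+0+0+0+0+0+0+0+0+0+0+0+0+0+0+0+0+0+0+0+0 mod 2 = 0
  c[13] = d·G[:,13] = (00011101001010101011100010)·(00000000010000000000000000) mod 2 = 0+0+0+0+0+0+0+0+0+0+0+0+0+0+0+0+0+0+0+0+0+0+0+0+0+0 mod 2 = 0
  c[14] = d·G[:,14] = (00011101001010101011100010)·(00000000001000000000000000) mod 2 = 0+0+0+0+0+0+0+0+0+0+1+0+0+0+0+0+0+0+0+0+0+0+0+0+0+0 mod 2 = 1
  c[15] = d·G[:,15] = (00011101001010101011100010)·(00000000000111111111111111) mod 2 = 0+0+0+0+0+0+0+0+0+0+0+0+1+0+1+0+1+0+1+1+1+0+0+0+1+0 mod 2 = 1
  c[16] = d·G[:,16] = (00011101001010101011100010)·(00000000000100000000000000) mod 2 = 0+0+0+0+0+0+0+0+0+0+0+0+0+0+0+0+0+0+0+0+0+0+0+0+0+0 mod 2 = 0
  c[17] = d·G[:,17] = (00011101001010101011100010)·(00000000000010000000000000) mod 2 = 0+0+0+0+0+0+0+0+0+0+0+0+1+0+0+0+0+0+0+0+0+0+0+0+0+0 mod 2 = 1
  c[18] = d·G[:,18] = (00011101001010101011100010)·(00000000000001000000000000) mod 2 = 0+0+0+0+0+0+0+0+0+0+0+0+0+0+0+0+0+0+0+0+0+0+0+0+0+0 mod 2 = 0
  c[19] = d·G[:,19] = (00011101001010101011100010)·(00000000000000100000000000) mod 2 = 0+0+0+0+0+0+0+0+0+0+0+0+0+0+1+0+0+0+0+0+0+0+0+0+0+0 mod 2 = 1
  c[20] = d·G[:,20] = (00011101001010101011100010)·(00000000000000010000000000) mod 2 = 0+0+0+0+0+0+0+0+0+0+0+0+0+0+0+0+0+0+0+0+0+0+0+0+0+0 mod 2 = 0
  c[21] = d·G[:,21] = (00011101001010101011100010)·(00000000000000001000000000) mod 2 = 0+0+0+0+0+0+0+0+0+0+0+0+0+0+0+0+1+0+0+0+0+0+0+0+0+0 mod 2 = 1
  c[22] = d·G[:,22] = (00011101001010101011100010)·(00000000000000000100000000) mod 2 = 0+0+0+0+0+0+0+0+0+0+0+0+0+0+0+0+0+0+0+0+0+0+0+0+0+0 mod 2 = 0
  c[23] = d·G[:,23] = (00011101001010101011100010)·(00000000000000000010000000) mod 2 = 0+0+0+0+0+0+0+0+0+0+0+0+0+0+0+0+0+0+1+0+0+0+0+0+0+0 mod 2 = 1
  c[24] = d·G[:,24] = (00011101001010101011100010)·(00000000000000000001000000) mod 2 = 0+0+0+0+0+0+0+0+0+0+0+0+0+0+0+0+0+0+0+1+0+0+0+0+0+0 mod 2 = 1
  c[25] = d·G[:,25] = (00011101001010101011100010)·(00000000000000000000100000) mod 2 = 0+0+0+0+0+0+0+0+0+0+0+0+0+0+0+0+0+0+0+0+1+0+0+0+0+0 mod 2 = 1
  c[26] = d·G[:,26] = (00011101001010101011100010)·(00000000000000000000010000) mod 2 = 0+0+0+0+0+0+0+0+0+0+0+0+0+0+0+0+0+0+0+0+0+0+0+0+0+0 mod 2 = 0
  c[27] = d·G[:,27] = (00011101001010101011100010)·(00000000000000000000001000) mod 2 = 0+0+0+0+0+0+0+0+0+0+0+0+0+0+0+0+0+0+0+0+0+0+0+0+0+0 mod 2 = 0
  c[28] = d·G[:,28] = (00011101001010101011100010)·(00000000000000000000000100) mod 2 = 0+0+0+0+0+0+0+0+0+0+0+0+0+0+0+0+0+0+0+0+0+0+0+0+0+0 mod 2 = 0
  c[29] = d·G[:,29] = (00011101001010101011100010)·(00000000000000000000000010) mod 2 = 0+0+0+0+0+0+0+0+0+0+0+0+0+0+0+0+0+0+0+0+0+0+0+0+1+0 mod 2 = 1
  c[30] = d·G[:,30] = (00011101001010101011100010)·(00000000000000000000000001) mod 2 = 0+0+0+0+0+0+0+0+0+0+0+0+0+0+0+0+0+0+0+0+0+0+0+0+0+0 mod 2 = 0
Codeword = 0100001011010011010101011100010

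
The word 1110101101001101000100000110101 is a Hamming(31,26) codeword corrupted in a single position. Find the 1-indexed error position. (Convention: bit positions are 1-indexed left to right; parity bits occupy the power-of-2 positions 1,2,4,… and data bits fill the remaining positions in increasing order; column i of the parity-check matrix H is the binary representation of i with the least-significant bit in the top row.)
Syndrome s = H · r^T (mod 2), r = 1110101101001101000100000110101:
  s[0] = (1010101010101010101010101010101)·(1110101101001101000100000110101) mod 2 = 1+0+1+0+1+0+1+0+0+0+0+0+1+0+0+0+0+0+0+0+0+0+0+0+0+0+1+0+1+0+1 mod 2 = 0
  s[1] = (0110011001100110011001100110011)·(1110101101001101000100000110101) mod 2 = 0+1+1+0+0+0+1+0+0+1+0+0+0+1+0+0+0+0+0+0+0+0+0+0+0+1+1+0+0+0+1 mod 2 = 0
  s[2] = (0001111000011110000111100001111)·(1110101101001101000100000110101) mod 2 = 0+0+0+0+1+0+1+0+0+0+0+0+1+1+0+0+0+0+0+1+0+0+0+0+0+0+0+0+1+0+1 mod 2 = 1
  s[3] = (0000000111111110000000011111111)·(1110101101001101000100000110101) mod 2 = 0+0+0+0+0+0+0+1+0+1+0+0+1+1+0+0+0+0+0+0+0+0+0+0+0+1+1+0+1+0+1 mod 2 = 0
  s[4] = (0000000000000001111111111111111)·(1110101101001101000100000110101) mod 2 = 0+0+0+0+0+0+0+0+0+0+0+0+0+0+0+1+0+0+0+1+0+0+0+0+0+1+1+0+1+0+1 mod 2 = 0
Syndrome = 00100
Column i of H is the binary representation of i, so the syndrome is the binary index of the flipped bit.
Read s = 00100 with s[0] as LSB: 0·2^0 + 0·2^1 + 1·2^2 + 0·2^3 + 0·2^4 = 4.
Error is at bit position 4.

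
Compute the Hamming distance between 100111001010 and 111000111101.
XOR = 011111110111, count of 1s = 10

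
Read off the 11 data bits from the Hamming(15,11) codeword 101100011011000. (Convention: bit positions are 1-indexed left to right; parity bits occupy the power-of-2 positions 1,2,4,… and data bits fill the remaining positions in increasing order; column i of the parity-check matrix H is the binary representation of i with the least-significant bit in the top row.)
Parity bits occupy power-of-2 positions; data bits are at positions {3,5,6,7,9,10,11,12,13,14,15} (1-indexed).
Extract: c[3]=1 c[5]=0 c[6]=0 c[7]=0 c[9]=1 c[10]=0 c[11]=1 c[12]=1 c[13]=0 c[14]=0 c[15]=0
Data = 10001011000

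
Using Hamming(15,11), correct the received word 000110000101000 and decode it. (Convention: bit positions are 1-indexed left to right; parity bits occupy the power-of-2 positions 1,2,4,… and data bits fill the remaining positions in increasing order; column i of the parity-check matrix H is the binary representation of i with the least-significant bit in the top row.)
Syndrome s = H · r^T (mod 2), r = 000110000101000:
  s[0] = (101010101010101)·(000110000101000) mod 2 = 0+0+0+0+1+0+0+0+0+0+0+0+0+0+0 mod 2 = 1
  s[1] = (011001100110011)·(000110000101000) mod 2 = 0+0+0+0+0+0+0+0+0+1+0+0+0+0+0 mod 2 = 1
  s[2] = (000111100001111)·(000110000101000) mod 2 = 0+0+0+1+1+0+0+0+0+0+0+1+0+0+0 mod 2 = 1
  s[3] = (000000011111111)·(000110000101000) mod 2 = 0+0+0+0+0+0+0+0+0+1+0+1+0+0+0 mod 2 = 0
Syndrome = 1110
Column 7 of H equals this syndrome → error at bit 7 (1-indexed).
Flip bit 7: 000110000101000 → 000110100101000
Extract data bits at positions {3,5,6,7,9,10,11,12,13,14,15}: 01010101000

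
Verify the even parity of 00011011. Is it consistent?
Sum of all bits: 0+0+0+1+1+0+1+1 = 4; 4 mod 2 = 0. Result is 0 → valid parity.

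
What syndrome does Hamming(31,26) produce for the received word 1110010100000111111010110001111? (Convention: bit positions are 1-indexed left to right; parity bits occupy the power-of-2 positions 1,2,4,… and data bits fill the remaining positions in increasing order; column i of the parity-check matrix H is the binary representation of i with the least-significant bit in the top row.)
Syndrome s = H · r^T (mod 2), r = 1110010100000111111010110001111:
  s[0] = (1010101010101010101010101010101)·(1110010100000111111010110001111) mod 2 = 1+0+1+0+0+0+0+0+0+0+0+0+0+0+1+0+1+0+1+0+1+0+1+0+0+0+0+0+1+0+1 mod 2 = 1
  s[1] = (0110011001100110011001100110011)·(1110010100000111111010110001111) mod 2 = 0+1+1+0+0+1+0+0+0+0+0+0+0+1+1+0+0+1+1+0+0+0+1+0+0+0+0+0+0+1+1 mod 2 = 0
  s[2] = (0001111000011110000111100001111)·(1110010100000111111010110001111) mod 2 = 0+0+0+0+0+1+0+0+0+0+0+0+0+1+1+0+0+0+0+0+1+0+1+0+0+0+0+1+1+1+1 mod 2 = 1
  s[3] = (0000000111111110000000011111111)·(1110010100000111111010110001111) mod 2 = 0+0+0+0+0+0+0+1+0+0+0+0+0+1+1+0+0+0+0+0+0+0+0+1+0+0+0+1+1+1+1 mod 2 = 0
  s[4] = (0000000000000001111111111111111)·(1110010100000111111010110001111) mod 2 = 0+0+0+0+0+0+0+0+0+0+0+0+0+0+0+1+1+1+1+0+1+0+1+1+0+0+0+1+1+1+1 mod 2 = 1
Syndrome = 10101
Non-zero syndrome: error at position 21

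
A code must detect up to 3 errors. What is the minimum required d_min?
Detecting e errors requires d_min ≥ e + 1 = 3 + 1 = 4.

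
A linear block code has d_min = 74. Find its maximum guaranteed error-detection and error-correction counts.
(a) Detection requires d_min ≥ e+1, so e ≤ d_min − 1 = 73.
(b) Correction requires d_min ≥ 2t+1, so t ≤ ⌊(d_min − 1)/2⌋ = ⌊73/2⌋ = 36.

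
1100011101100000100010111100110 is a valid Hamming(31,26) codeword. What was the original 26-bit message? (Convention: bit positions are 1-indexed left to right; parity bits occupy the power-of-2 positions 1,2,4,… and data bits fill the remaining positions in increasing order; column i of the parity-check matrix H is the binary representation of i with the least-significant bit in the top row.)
Parity bits occupy power-of-2 positions; data bits are at positions {3,5,6,7,9,10,11,12,13,14,15,17,18,19,20,21,22,23,24,25,26,27,28,29,30,31} (1-indexed).
Extract: c[3]=0 c[5]=0 c[6]=1 c[7]=1 c[9]=0 c[10]=1 c[11]=1 c[12]=0 c[13]=0 c[14]=0 c[15]=0 c[17]=1 c[18]=0 c[19]=0 c[20]=0 c[21]=1 c[22]=0 c[23]=1 c[24]=1 c[25]=1 c[26]=1 c[27]=0 c[28]=0 c[29]=1 c[30]=1 c[31]=0
Data = 00110110000100010111100110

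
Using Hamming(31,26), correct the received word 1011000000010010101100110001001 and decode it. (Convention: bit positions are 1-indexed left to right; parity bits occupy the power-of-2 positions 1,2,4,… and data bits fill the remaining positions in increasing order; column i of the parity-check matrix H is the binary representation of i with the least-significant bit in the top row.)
Syndrome s = H · r^T (mod 2), r = 1011000000010010101100110001001:
  s[0] = (1010101010101010101010101010101)·(1011000000010010101100110001001) mod 2 = 1+0+1+0+0+0+0+0+0+0+0+0+0+0+1+0+1+0+1+0+0+0+1+0+0+0+0+0+0+0+1 mod 2 = 1
  s[1] = (0110011001100110011001100110011)·(1011000000010010101100110001001) mod 2 = 0+0+1+0+0+0+0+0+0+0+0+0+0+0+1+0+0+0+1+0+0+0+1+0+0+0+0+0+0+0+1 mod 2 = 1
  s[2] = (0001111000011110000111100001111)·(1011000000010010101100110001001) mod 2 = 0+0+0+1+0+0+0+0+0+0+0+1+0+0+1+0+0+0+0+1+0+0+1+0+0+0+0+1+0+0+1 mod 2 = 1
  s[3] = (0000000111111110000000011111111)·(1011000000010010101100110001001) mod 2 = 0+0+0+0+0+0+0+0+0+0+0+1+0+0+1+0+0+0+0+0+0+0+0+1+0+0+0+1+0+0+1 mod 2 = 1
  s[4] = (0000000000000001111111111111111)·(1011000000010010101100110001001) mod 2 = 0+0+0+0+0+0+0+0+0+0+0+0+0+0+0+0+1+0+1+1+0+0+1+1+0+0+0+1+0+0+1 mod 2 = 1
Syndrome = 11111
Column 31 of H equals this syndrome → error at bit 31 (1-indexed).
Flip bit 31: 1011000000010010101100110001001 → 1011000000010010101100110001000
Extract data bits at positions {3,5,6,7,9,10,11,12,13,14,15,17,18,19,20,21,22,23,24,25,26,27,28,29,30,31}: 10000001001101100110001000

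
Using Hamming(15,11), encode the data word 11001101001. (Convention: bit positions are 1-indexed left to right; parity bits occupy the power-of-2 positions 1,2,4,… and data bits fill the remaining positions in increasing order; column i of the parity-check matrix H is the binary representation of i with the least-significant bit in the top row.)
Codeword c = d · G (mod 2), d = 11001101001:
  c[0] = d·G[:,0] = (11001101001)·(11011010101) mod 2 = 1+1+0+0+1+0+0+0+0+0+1 mod 2 = 0
  c[1] = d·G[:,1] = (11001101001)·(10110110011) mod 2 = 1+0+0+0+0+1+0+0+0+0+1 mod 2 = 1
  c[2] = d·G[:,2] = (11001101001)·(10000000000) mod 2 = 1+0+0+0+0+0+0+0+0+0+0 mod 2 = 1
  c[3] = d·G[:,3] = (11001101001)·(01110001111) mod 2 = 0+1+0+0+0+0+0+1+0+0+1 mod 2 = 1
  c[4] = d·G[:,4] = (11001101001)·(01000000000) mod 2 = 0+1+0+0+0+0+0+0+0+0+0 mod 2 = 1
  c[5] = d·G[:,5] = (11001101001)·(00100000000) mod 2 = 0+0+0+0+0+0+0+0+0+0+0 mod 2 = 0
  c[6] = d·G[:,6] = (11001101001)·(00010000000) mod 2 = 0+0+0+0+0+0+0+0+0+0+0 mod 2 = 0
  c[7] = d·G[:,7] = (11001101001)·(00001111111) mod 2 = 0+0+0+0+1+1+0+1+0+0+1 mod 2 = 0
  c[8] = d·G[:,8] = (11001101001)·(00001000000) mod 2 = 0+0+0+0+1+0+0+0+0+0+0 mod 2 = 1
  c[9] = d·G[:,9] = (11001101001)·(00000100000) mod 2 = 0+0+0+0+0+1+0+0+0+0+0 mod 2 = 1
  c[10] = d·G[:,10] = (11001101001)·(00000010000) mod 2 = 0+0+0+0+0+0+0+0+0+0+0 mod 2 = 0
  c[11] = d·G[:,11] = (11001101001)·(00000001000) mod 2 = 0+0+0+0+0+0+0+1+0+0+0 mod 2 = 1
  c[12] = d·G[:,12] = (11001101001)·(00000000100) mod 2 = 0+0+0+0+0+0+0+0+0+0+0 mod 2 = 0
  c[13] = d·G[:,13] = (11001101001)·(00000000010) mod 2 = 0+0+0+0+0+0+0+0+0+0+0 mod 2 = 0
  c[14] = d·G[:,14] = (11001101001)·(00000000001) mod 2 = 0+0+0+0+0+0+0+0+0+0+1 mod 2 = 1
Codeword = 011110001101001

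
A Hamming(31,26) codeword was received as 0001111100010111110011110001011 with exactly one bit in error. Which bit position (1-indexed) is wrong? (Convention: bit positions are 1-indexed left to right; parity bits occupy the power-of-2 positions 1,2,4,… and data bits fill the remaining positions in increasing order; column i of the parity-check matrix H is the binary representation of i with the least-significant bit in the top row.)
Syndrome s = H · r^T (mod 2), r = 0001111100010111110011110001011:
  s[0] = (1010101010101010101010101010101)·(0001111100010111110011110001011) mod 2 = 0+0+0+0+1+0+1+0+0+0+0+0+0+0+1+0+1+0+0+0+1+0+1+0+0+0+0+0+0+0+1 mod 2 = 1
  s[1] = (0110011001100110011001100110011)·(0001111100010111110011110001011) mod 2 = 0+0+0+0+0+1+1+0+0+0+0+0+0+1+1+0+0+1+0+0+0+1+1+0+0+0+0+0+0+1+1 mod 2 = 1
  s[2] = (0001111000011110000111100001111)·(0001111100010111110011110001011) mod 2 = 0+0+0+1+1+1+1+0+0+0+0+1+0+1+1+0+0+0+0+0+1+1+1+0+0+0+0+1+0+1+1 mod 2 = 1
  s[3] = (0000000111111110000000011111111)·(0001111100010111110011110001011) mod 2 = 0+0+0+0+0+0+0+1+0+0+0+1+0+1+1+0+0+0+0+0+0+0+0+1+0+0+0+1+0+1+1 mod 2 = 0
  s[4] = (0000000000000001111111111111111)·(0001111100010111110011110001011) mod 2 = 0+0+0+0+0+0+0+0+0+0+0+0+0+0+0+1+1+1+0+0+1+1+1+1+0+0+0+1+0+1+1 mod 2 = 0
Syndrome = 11100
Column i of H is the binary representation of i, so the syndrome is the binary index of the flipped bit.
Read s = 11100 with s[0] as LSB: 1·2^0 + 1·2^1 + 1·2^2 + 0·2^3 + 0·2^4 = 7.
Error is at bit position 7.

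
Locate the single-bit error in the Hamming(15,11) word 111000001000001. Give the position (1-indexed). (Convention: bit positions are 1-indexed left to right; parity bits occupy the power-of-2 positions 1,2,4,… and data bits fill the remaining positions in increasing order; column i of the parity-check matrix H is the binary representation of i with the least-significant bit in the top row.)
Syndrome s = H · r^T (mod 2), r = 111000001000001:
  s[0] = (101010101010101)·(111000001000001) mod 2 = 1+0+1+0+0+0+0+0+1+0+0+0+0+0+1 mod 2 = 0
  s[1] = (011001100110011)·(111000001000001) mod 2 = 0+1+1+0+0+0+0+0+0+0+0+0+0+0+1 mod 2 = 1
  s[2] = (000111100001111)·(111000001000001) mod 2 = 0+0+0+0+0+0+0+0+0+0+0+0+0+0+1 mod 2 = 1
  s[3] = (000000011111111)·(111000001000001) mod 2 = 0+0+0+0+0+0+0+0+1+0+0+0+0+0+1 mod 2 = 0
Syndrome = 0110
Column i of H is the binary representation of i, so the syndrome is the binary index of the flipped bit.
Read s = 0110 with s[0] as LSB: 0·2^0 + 1·2^1 + 1·2^2 + 0·2^3 = 6.
Error is at bit position 6.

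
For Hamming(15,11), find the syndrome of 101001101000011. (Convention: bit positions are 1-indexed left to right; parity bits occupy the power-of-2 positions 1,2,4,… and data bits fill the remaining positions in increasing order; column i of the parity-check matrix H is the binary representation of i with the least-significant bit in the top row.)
Syndrome s = H · r^T (mod 2), r = 101001101000011:
  s[0] = (101010101010101)·(101001101000011) mod 2 = 1+0+1+0+0+0+1+0+1+0+0+0+0+0+1 mod 2 = 1
  s[1] = (011001100110011)·(101001101000011) mod 2 = 0+0+1+0+0+1+1+0+0+0+0+0+0+1+1 mod 2 = 1
  s[2] = (000111100001111)·(101001101000011) mod 2 = 0+0+0+0+0+1+1+0+0+0+0+0+0+1+1 mod 2 = 0
  s[3] = (000000011111111)·(101001101000011) mod 2 = 0+0+0+0+0+0+0+0+1+0+0+0+0+1+1 mod 2 = 1
Syndrome = 1101
Non-zero syndrome: error at position 11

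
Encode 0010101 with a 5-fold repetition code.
Repeat each bit 5× and concatenate:
0→00000  0→00000  1→11111  0→00000  1→11111  0→00000  1→11111
Codeword = 00000000001111100000111110000011111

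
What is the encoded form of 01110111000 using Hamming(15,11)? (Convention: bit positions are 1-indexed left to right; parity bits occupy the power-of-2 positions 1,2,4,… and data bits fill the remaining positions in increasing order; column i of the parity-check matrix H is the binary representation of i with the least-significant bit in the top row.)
Codeword c = d · G (mod 2), d = 01110111000:
  c[0] = d·G[:,0] = (01110111000)·(11011010101) mod 2 = 0+1+0+1+0+0+1+0+0+0+0 mod 2 = 1
  c[1] = d·G[:,1] = (01110111000)·(10110110011) mod 2 = 0+0+1+1+0+1+1+0+0+0+0 mod 2 = 0
  c[2] = d·G[:,2] = (01110111000)·(10000000000) mod 2 = 0+0+0+0+0+0+0+0+0+0+0 mod 2 = 0
  c[3] = d·G[:,3] = (01110111000)·(01110001111) mod 2 = 0+1+1+1+0+0+0+1+0+0+0 mod 2 = 0
  c[4] = d·G[:,4] = (01110111000)·(01000000000) mod 2 = 0+1+0+0+0+0+0+0+0+0+0 mod 2 = 1
  c[5] = d·G[:,5] = (01110111000)·(00100000000) mod 2 = 0+0+1+0+0+0+0+0+0+0+0 mod 2 = 1
  c[6] = d·G[:,6] = (01110111000)·(00010000000) mod 2 = 0+0+0+1+0+0+0+0+0+0+0 mod 2 = 1
  c[7] = d·G[:,7] = (01110111000)·(00001111111) mod 2 = 0+0+0+0+0+1+1+1+0+0+0 mod 2 = 1
  c[8] = d·G[:,8] = (01110111000)·(00001000000) mod 2 = 0+0+0+0+0+0+0+0+0+0+0 mod 2 = 0
  c[9] = d·G[:,9] = (01110111000)·(00000100000) mod 2 = 0+0+0+0+0+1+0+0+0+0+0 mod 2 = 1
  c[10] = d·G[:,10] = (01110111000)·(00000010000) mod 2 = 0+0+0+0+0+0+1+0+0+0+0 mod 2 = 1
  c[11] = d·G[:,11] = (01110111000)·(00000001000) mod 2 = 0+0+0+0+0+0+0+1+0+0+0 mod 2 = 1
  c[12] = d·G[:,12] = (01110111000)·(00000000100) mod 2 = 0+0+0+0+0+0+0+0+0+0+0 mod 2 = 0
  c[13] = d·G[:,13] = (01110111000)·(00000000010) mod 2 = 0+0+0+0+0+0+0+0+0+0+0 mod 2 = 0
  c[14] = d·G[:,14] = (01110111000)·(00000000001) mod 2 = 0+0+0+0+0+0+0+0+0+0+0 mod 2 = 0
Codeword = 100011110111000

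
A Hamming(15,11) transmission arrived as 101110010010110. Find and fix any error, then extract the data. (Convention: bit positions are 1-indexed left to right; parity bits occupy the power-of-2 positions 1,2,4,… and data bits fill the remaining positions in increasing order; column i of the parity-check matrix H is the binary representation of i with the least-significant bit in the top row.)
Syndrome s = H · r^T (mod 2), r = 101110010010110:
  s[0] = (101010101010101)·(101110010010110) mod 2 = 1+0+1+0+1+0+0+0+0+0+1+0+1+0+0 mod 2 = 1
  s[1] = (011001100110011)·(101110010010110) mod 2 = 0+0+1+0+0+0+0+0+0+0+1+0+0+1+0 mod 2 = 1
  s[2] = (000111100001111)·(101110010010110) mod 2 = 0+0+0+1+1+0+0+0+0+0+0+0+1+1+0 mod 2 = 0
  s[3] = (000000011111111)·(101110010010110) mod 2 = 0+0+0+0+0+0+0+1+0+0+1+0+1+1+0 mod 2 = 0
Syndrome = 1100
Column 3 of H equals this syndrome → error at bit 3 (1-indexed).
Flip bit 3: 101110010010110 → 100110010010110
Extract data bits at positions {3,5,6,7,9,10,11,12,13,14,15}: 01000010110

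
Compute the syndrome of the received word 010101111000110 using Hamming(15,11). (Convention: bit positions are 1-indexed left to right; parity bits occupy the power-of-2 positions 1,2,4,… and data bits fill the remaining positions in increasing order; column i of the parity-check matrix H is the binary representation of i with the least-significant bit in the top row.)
Syndrome s = H · r^T (mod 2), r = 010101111000110:
  s[0] = (101010101010101)·(010101111000110) mod 2 = 0+0+0+0+0+0+1+0+1+0+0+0+1+0+0 mod 2 = 1
  s[1] = (011001100110011)·(010101111000110) mod 2 = 0+1+0+0+0+1+1+0+0+0+0+0+0+1+0 mod 2 = 0
  s[2] = (000111100001111)·(010101111000110) mod 2 = 0+0+0+1+0+1+1+0+0+0+0+0+1+1+0 mod 2 = 1
  s[3] = (000000011111111)·(010101111000110) mod 2 = 0+0+0+0+0+0+0+1+1+0+0+0+1+1+0 mod 2 = 0
Syndrome = 1010
Non-zero syndrome: error at position 5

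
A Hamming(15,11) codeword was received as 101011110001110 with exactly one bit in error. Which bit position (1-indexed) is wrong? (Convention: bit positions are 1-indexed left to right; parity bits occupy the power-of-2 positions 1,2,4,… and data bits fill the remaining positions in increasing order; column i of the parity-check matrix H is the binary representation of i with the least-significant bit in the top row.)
Syndrome s = H · r^T (mod 2), r = 101011110001110:
  s[0] = (101010101010101)·(101011110001110) mod 2 = 1+0+1+0+1+0+1+0+0+0+0+0+1+0+0 mod 2 = 1
  s[1] = (011001100110011)·(101011110001110) mod 2 = 0+0+1+0+0+1+1+0+0+0+0+0+0+1+0 mod 2 = 0
  s[2] = (000111100001111)·(101011110001110) mod 2 = 0+0+0+0+1+1+1+0+0+0+0+1+1+1+0 mod 2 = 0
  s[3] = (000000011111111)·(101011110001110) mod 2 = 0+0+0+0+0+0+0+1+0+0+0+1+1+1+0 mod 2 = 0
Syndrome = 1000
Column i of H is the binary representation of i, so the syndrome is the binary index of the flipped bit.
Read s = 1000 with s[0] as LSB: 1·2^0 + 0·2^1 + 0·2^2 + 0·2^3 = 1.
Error is at bit position 1.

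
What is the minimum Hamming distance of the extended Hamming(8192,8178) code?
d_min = 4 (adding an overall parity bit to Hamming(8191,8178) raises d_min from 3 to 4).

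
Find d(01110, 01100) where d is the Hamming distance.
XOR = 00010, count of 1s = 1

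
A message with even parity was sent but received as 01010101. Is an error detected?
Sum of received bits: 0+1+0+1+0+1+0+1 = 4; 4 mod 2 = 0. Result is 0 → no error detected.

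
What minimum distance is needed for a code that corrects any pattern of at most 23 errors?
Correcting t errors requires d_min ≥ 2t + 1 = 2·23 + 1 = 47.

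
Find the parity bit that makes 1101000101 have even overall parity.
Sum of data bits: 1+1+0+1+0+0+0+1+0+1 = 5.
5 mod 2 = 1, so parity bit = 1.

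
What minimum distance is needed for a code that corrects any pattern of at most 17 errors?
Correcting t errors requires d_min ≥ 2t + 1 = 2·17 + 1 = 35.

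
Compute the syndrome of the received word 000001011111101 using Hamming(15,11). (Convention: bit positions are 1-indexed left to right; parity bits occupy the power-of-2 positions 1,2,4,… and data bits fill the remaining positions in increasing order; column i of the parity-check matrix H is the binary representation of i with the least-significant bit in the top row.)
Syndrome s = H · r^T (mod 2), r = 000001011111101:
  s[0] = (101010101010101)·(000001011111101) mod 2 = 0+0+0+0+0+0+0+0+1+0+1+0+1+0+1 mod 2 = 0
  s[1] = (011001100110011)·(000001011111101) mod 2 = 0+0+0+0+0+1+0+0+0+1+1+0+0+0+1 mod 2 = 0
  s[2] = (000111100001111)·(000001011111101) mod 2 = 0+0+0+0+0+1+0+0+0+0+0+1+1+0+1 mod 2 = 0
  s[3] = (000000011111111)·(000001011111101) mod 2 = 0+0+0+0+0+0+0+1+1+1+1+1+1+0+1 mod 2 = 1
Syndrome = 0001
Non-zero syndrome: error at position 8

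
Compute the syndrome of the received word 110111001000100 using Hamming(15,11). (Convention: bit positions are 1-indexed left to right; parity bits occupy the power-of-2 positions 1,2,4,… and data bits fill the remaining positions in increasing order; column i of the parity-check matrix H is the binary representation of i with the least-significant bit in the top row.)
Syndrome s = H · r^T (mod 2), r = 110111001000100:
  s[0] = (101010101010101)·(110111001000100) mod 2 = 1+0+0+0+1+0+0+0+1+0+0+0+1+0+0 mod 2 = 0
  s[1] = (011001100110011)·(110111001000100) mod 2 = 0+1+0+0+0+1+0+0+0+0+0+0+0+0+0 mod 2 = 0
  s[2] = (000111100001111)·(110111001000100) mod 2 = 0+0+0+1+1+1+0+0+0+0+0+0+1+0+0 mod 2 = 0
  s[3] = (000000011111111)·(110111001000100) mod 2 = 0+0+0+0+0+0+0+0+1+0+0+0+1+0+0 mod 2 = 0
Syndrome = 0000
s = 0: no error detected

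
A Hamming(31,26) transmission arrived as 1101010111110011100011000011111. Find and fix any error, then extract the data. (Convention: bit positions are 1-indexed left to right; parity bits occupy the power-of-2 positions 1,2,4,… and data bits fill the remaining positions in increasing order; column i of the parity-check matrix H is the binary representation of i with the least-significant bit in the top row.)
Syndrome s = H · r^T (mod 2), r = 1101010111110011100011000011111:
  s[0] = (1010101010101010101010101010101)·(1101010111110011100011000011111) mod 2 = 1+0+0+0+0+0+0+0+1+0+1+0+0+0+1+0+1+0+0+0+1+0+0+0+0+0+1+0+1+0+1 mod 2 = 1
  s[1] = (0110011001100110011001100110011)·(1101010111110011100011000011111) mod 2 = 0+1+0+0+0+1+0+0+0+1+1+0+0+0+1+0+0+0+0+0+0+1+0+0+0+0+1+0+0+1+1 mod 2 = 1
  s[2] = (0001111000011110000111100001111)·(1101010111110011100011000011111) mod 2 = 0+0+0+1+0+1+0+0+0+0+0+1+0+0+1+0+0+0+0+0+1+1+0+0+0+0+0+1+1+1+1 mod 2 = 0
  s[3] = (0000000111111110000000011111111)·(1101010111110011100011000011111) mod 2 = 0+0+0+0+0+0+0+1+1+1+1+1+0+0+1+0+0+0+0+0+0+0+0+0+0+0+1+1+1+1+1 mod 2 = 1
  s[4] = (0000000000000001111111111111111)·(1101010111110011100011000011111) mod 2 = 0+0+0+0+0+0+0+0+0+0+0+0+0+0+0+1+1+0+0+0+1+1+0+0+0+0+1+1+1+1+1 mod 2 = 1
Syndrome = 11011
Column 27 of H equals this syndrome → error at bit 27 (1-indexed).
Flip bit 27: 1101010111110011100011000011111 → 1101010111110011100011000001111
Extract data bits at positions {3,5,6,7,9,10,11,12,13,14,15,17,18,19,20,21,22,23,24,25,26,27,28,29,30,31}: 00101111001100011000001111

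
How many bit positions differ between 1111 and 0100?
XOR = 1011, count of 1s = 3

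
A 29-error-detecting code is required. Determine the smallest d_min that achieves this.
Detecting e errors requires d_min ≥ e + 1 = 29 + 1 = 30.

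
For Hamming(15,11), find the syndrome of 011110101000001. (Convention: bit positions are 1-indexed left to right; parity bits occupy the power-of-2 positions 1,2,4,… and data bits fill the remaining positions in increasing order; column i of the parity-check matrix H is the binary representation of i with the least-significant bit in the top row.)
Syndrome s = H · r^T (mod 2), r = 011110101000001:
  s[0] = (101010101010101)·(011110101000001) mod 2 = 0+0+1+0+1+0+1+0+1+0+0+0+0+0+1 mod 2 = 1
  s[1] = (011001100110011)·(011110101000001) mod 2 = 0+1+1+0+0+0+1+0+0+0+0+0+0+0+1 mod 2 = 0
  s[2] = (000111100001111)·(011110101000001) mod 2 = 0+0+0+1+1+0+1+0+0+0+0+0+0+0+1 mod 2 = 0
  s[3] = (000000011111111)·(011110101000001) mod 2 = 0+0+0+0+0+0+0+0+1+0+0+0+0+0+1 mod 2 = 0
Syndrome = 1000
Non-zero syndrome: error at position 1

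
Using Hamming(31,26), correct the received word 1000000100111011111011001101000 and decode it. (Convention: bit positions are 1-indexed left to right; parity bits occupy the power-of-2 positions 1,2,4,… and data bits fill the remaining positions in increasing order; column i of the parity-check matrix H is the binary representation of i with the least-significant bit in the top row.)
Syndrome s = H · r^T (mod 2), r = 1000000100111011111011001101000:
  s[0] = (1010101010101010101010101010101)·(1000000100111011111011001101000) mod 2 = 1+0+0+0+0+0+0+0+0+0+1+0+1+0+1+0+1+0+1+0+1+0+0+0+1+0+0+0+0+0+0 mod 2 = 0
  s[1] = (0110011001100110011001100110011)·(1000000100111011111011001101000) mod 2 = 0+0+0+0+0+0+0+0+0+0+1+0+0+0+1+0+0+1+1+0+0+1+0+0+0+1+0+0+0+0+0 mod 2 = 0
  s[2] = (0001111000011110000111100001111)·(1000000100111011111011001101000) mod 2 = 0+0+0+0+0+0+0+0+0+0+0+1+1+0+1+0+0+0+0+0+1+1+0+0+0+0+0+1+0+0+0 mod 2 = 0
  s[3] = (0000000111111110000000011111111)·(1000000100111011111011001101000) mod 2 = 0+0+0+0+0+0+0+1+0+0+1+1+1+0+1+0+0+0+0+0+0+0+0+0+1+1+0+1+0+0+0 mod 2 = 0
  s[4] = (0000000000000001111111111111111)·(1000000100111011111011001101000) mod 2 = 0+0+0+0+0+0+0+0+0+0+0+0+0+0+0+1+1+1+1+0+1+1+0+0+1+1+0+1+0+0+0 mod 2 = 1
Syndrome = 00001
Column 16 of H equals this syndrome → error at bit 16 (1-indexed).
Flip bit 16: 1000000100111011111011001101000 → 1000000100111010111011001101000
Extract data bits at positions {3,5,6,7,9,10,11,12,13,14,15,17,18,19,20,21,22,23,24,25,26,27,28,29,30,31}: 00000011101111011001101000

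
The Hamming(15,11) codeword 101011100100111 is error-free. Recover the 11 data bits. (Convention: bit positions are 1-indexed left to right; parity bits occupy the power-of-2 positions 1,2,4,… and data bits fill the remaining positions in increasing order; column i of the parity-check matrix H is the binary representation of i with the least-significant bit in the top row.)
Parity bits occupy power-of-2 positions; data bits are at positions {3,5,6,7,9,10,11,12,13,14,15} (1-indexed).
Extract: c[3]=1 c[5]=1 c[6]=1 c[7]=1 c[9]=0 c[10]=1 c[11]=0 c[12]=0 c[13]=1 c[14]=1 c[15]=1
Data = 11110100111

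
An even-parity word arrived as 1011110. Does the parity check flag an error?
Sum of received bits: 1+0+1+1+1+1+0 = 5; 5 mod 2 = 1. Result is 1 ≠ 0 → error detected.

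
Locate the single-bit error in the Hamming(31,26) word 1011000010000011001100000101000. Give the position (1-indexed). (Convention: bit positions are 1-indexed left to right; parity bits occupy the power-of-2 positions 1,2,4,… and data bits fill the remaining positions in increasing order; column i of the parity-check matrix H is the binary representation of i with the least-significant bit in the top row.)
Syndrome s = H · r^T (mod 2), r = 1011000010000011001100000101000:
  s[0] = (1010101010101010101010101010101)·(1011000010000011001100000101000) mod 2 = 1+0+1+0+0+0+0+0+1+0+0+0+0+0+1+0+0+0+1+0+0+0+0+0+0+0+0+0+0+0+0 mod 2 = 1
  s[1] = (0110011001100110011001100110011)·(1011000010000011001100000101000) mod 2 = 0+0+1+0+0+0+0+0+0+0+0+0+0+0+1+0+0+0+1+0+0+0+0+0+0+1+0+0+0+0+0 mod 2 = 0
  s[2] = (0001111000011110000111100001111)·(1011000010000011001100000101000) mod 2 = 0+0+0+1+0+0+0+0+0+0+0+0+0+0+1+0+0+0+0+1+0+0+0+0+0+0+0+1+0+0+0 mod 2 = 0
  s[3] = (0000000111111110000000011111111)·(1011000010000011001100000101000) mod 2 = 0+0+0+0+0+0+0+0+1+0+0+0+0+0+1+0+0+0+0+0+0+0+0+0+0+1+0+1+0+0+0 mod 2 = 0
  s[4] = (0000000000000001111111111111111)·(1011000010000011001100000101000) mod 2 = 0+0+0+0+0+0+0+0+0+0+0+0+0+0+0+1+0+0+1+1+0+0+0+0+0+1+0+1+0+0+0 mod 2 = 1
Syndrome = 10001
Column i of H is the binary representation of i, so the syndrome is the binary index of the flipped bit.
Read s = 10001 with s[0] as LSB: 1·2^0 + 0·2^1 + 0·2^2 + 0·2^3 + 1·2^4 = 17.
Error is at bit position 17.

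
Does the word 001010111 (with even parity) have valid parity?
Sum of all bits: 0+0+1+0+1+0+1+1+1 = 5; 5 mod 2 = 1. Result is 1 → parity error detected.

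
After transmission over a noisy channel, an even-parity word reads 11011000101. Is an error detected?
Sum of received bits: 1+1+0+1+1+0+0+0+1+0+1 = 6; 6 mod 2 = 0. Result is 0 → no error detected.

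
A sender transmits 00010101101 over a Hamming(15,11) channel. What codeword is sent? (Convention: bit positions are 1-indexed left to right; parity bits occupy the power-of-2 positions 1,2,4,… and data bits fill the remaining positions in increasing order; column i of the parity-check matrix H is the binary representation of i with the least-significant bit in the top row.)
Codeword c = d · G (mod 2), d = 00010101101:
  c[0] = d·G[:,0] = (00010101101)·(11011010101) mod 2 = 0+0+0+1+0+0+0+0+1+0+1 mod 2 = 1
  c[1] = d·G[:,1] = (00010101101)·(10110110011) mod 2 = 0+0+0+1+0+1+0+0+0+0+1 mod 2 = 1
  c[2] = d·G[:,2] = (00010101101)·(10000000000) mod 2 = 0+0+0+0+0+0+0+0+0+0+0 mod 2 = 0
  c[3] = d·G[:,3] = (00010101101)·(01110001111) mod 2 = 0+0+0+1+0+0+0+1+1+0+1 mod 2 = 0
  c[4] = d·G[:,4] = (00010101101)·(01000000000) mod 2 = 0+0+0+0+0+0+0+0+0+0+0 mod 2 = 0
  c[5] = d·G[:,5] = (00010101101)·(00100000000) mod 2 = 0+0+0+0+0+0+0+0+0+0+0 mod 2 = 0
  c[6] = d·G[:,6] = (00010101101)·(00010000000) mod 2 = 0+0+0+1+0+0+0+0+0+0+0 mod 2 = 1
  c[7] = d·G[:,7] = (00010101101)·(00001111111) mod 2 = 0+0+0+0+0+1+0+1+1+0+1 mod 2 = 0
  c[8] = d·G[:,8] = (00010101101)·(00001000000) mod 2 = 0+0+0+0+0+0+0+0+0+0+0 mod 2 = 0
  c[9] = d·G[:,9] = (00010101101)·(00000100000) mod 2 = 0+0+0+0+0+1+0+0+0+0+0 mod 2 = 1
  c[10] = d·G[:,10] = (00010101101)·(00000010000) mod 2 = 0+0+0+0+0+0+0+0+0+0+0 mod 2 = 0
  c[11] = d·G[:,11] = (00010101101)·(00000001000) mod 2 = 0+0+0+0+0+0+0+1+0+0+0 mod 2 = 1
  c[12] = d·G[:,12] = (00010101101)·(00000000100) mod 2 = 0+0+0+0+0+0+0+0+1+0+0 mod 2 = 1
  c[13] = d·G[:,13] = (00010101101)·(00000000010) mod 2 = 0+0+0+0+0+0+0+0+0+0+0 mod 2 = 0
  c[14] = d·G[:,14] = (00010101101)·(00000000001) mod 2 = 0+0+0+0+0+0+0+0+0+0+1 mod 2 = 1
Codeword = 110000100101101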